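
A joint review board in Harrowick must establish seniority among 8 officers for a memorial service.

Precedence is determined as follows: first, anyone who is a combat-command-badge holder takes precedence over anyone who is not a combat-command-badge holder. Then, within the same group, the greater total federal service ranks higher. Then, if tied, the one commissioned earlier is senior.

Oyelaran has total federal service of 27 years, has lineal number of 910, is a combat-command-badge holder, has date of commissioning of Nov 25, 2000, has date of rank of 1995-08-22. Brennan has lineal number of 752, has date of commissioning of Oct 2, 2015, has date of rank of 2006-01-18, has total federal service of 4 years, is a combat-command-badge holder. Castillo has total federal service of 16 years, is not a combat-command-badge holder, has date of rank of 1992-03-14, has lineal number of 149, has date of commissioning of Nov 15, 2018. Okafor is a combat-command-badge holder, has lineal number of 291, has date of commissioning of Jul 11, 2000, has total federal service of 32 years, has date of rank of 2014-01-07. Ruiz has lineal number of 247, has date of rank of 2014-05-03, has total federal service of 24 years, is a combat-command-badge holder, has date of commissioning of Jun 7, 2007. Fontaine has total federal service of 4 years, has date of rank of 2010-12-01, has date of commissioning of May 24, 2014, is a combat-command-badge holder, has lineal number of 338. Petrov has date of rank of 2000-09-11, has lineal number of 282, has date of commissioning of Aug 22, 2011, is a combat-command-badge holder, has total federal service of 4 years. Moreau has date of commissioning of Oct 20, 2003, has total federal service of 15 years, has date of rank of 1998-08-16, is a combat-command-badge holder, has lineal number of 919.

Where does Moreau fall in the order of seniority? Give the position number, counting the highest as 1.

By the first rule: Okafor, Oyelaran, Ruiz, Moreau, Petrov, Fontaine and Brennan (each a combat-command-badge holder); then Castillo (not a combat-command-badge holder).
Among Okafor, Oyelaran, Ruiz, Moreau, Petrov, Fontaine and Brennan, by total federal service (higher first): Okafor (32 years) before Oyelaran (27 years) before Ruiz (24 years) before Moreau (15 years) before Petrov, Fontaine and Brennan (4 years).
Among Petrov, Fontaine and Brennan, by date of commissioning (earlier first): Petrov (Aug 22, 2011) before Fontaine (May 24, 2014) before Brennan (Oct 2, 2015).
Order: Okafor, Oyelaran, Ruiz, Moreau, Petrov, Fontaine, Brennan, Castillo. So position 4.

4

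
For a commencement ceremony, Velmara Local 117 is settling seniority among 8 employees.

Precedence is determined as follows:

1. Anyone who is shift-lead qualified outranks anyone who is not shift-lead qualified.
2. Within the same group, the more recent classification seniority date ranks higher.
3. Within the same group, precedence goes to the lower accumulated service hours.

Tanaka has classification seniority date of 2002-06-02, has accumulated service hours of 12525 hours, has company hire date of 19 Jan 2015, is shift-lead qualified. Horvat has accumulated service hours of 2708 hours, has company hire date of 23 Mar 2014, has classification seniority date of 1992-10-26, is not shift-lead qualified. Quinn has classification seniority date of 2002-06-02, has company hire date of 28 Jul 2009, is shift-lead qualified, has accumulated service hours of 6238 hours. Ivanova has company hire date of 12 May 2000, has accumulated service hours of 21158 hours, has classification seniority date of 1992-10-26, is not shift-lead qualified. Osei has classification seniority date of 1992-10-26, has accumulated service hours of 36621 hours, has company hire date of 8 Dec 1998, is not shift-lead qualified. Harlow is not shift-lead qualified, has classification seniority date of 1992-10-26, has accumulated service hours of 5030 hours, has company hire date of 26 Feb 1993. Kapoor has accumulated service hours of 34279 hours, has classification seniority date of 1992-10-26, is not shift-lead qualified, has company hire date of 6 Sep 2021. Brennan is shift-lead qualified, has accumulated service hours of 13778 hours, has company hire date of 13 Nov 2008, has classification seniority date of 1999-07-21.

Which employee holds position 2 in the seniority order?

Tanaka

By the first rule: Quinn, Tanaka and Brennan (each shift-lead qualified); then Horvat, Harlow, Ivanova, Kapoor and Osei (each not shift-lead qualified).
Among Quinn, Tanaka and Brennan, by classification seniority date (later first): Quinn and Tanaka (2002-06-02) before Brennan (1999-07-21).
Among Quinn and Tanaka, by accumulated service hours (lower first): Quinn (6238 hours) before Tanaka (12525 hours).
Horvat, Harlow, Ivanova, Kapoor and Osei all have classification seniority date 1992-10-26, so the next rule applies.
Among Horvat, Harlow, Ivanova, Kapoor and Osei, by accumulated service hours (lower first): Horvat (2708 hours) before Harlow (5030 hours) before Ivanova (21158 hours) before Kapoor (34279 hours) before Osei (36621 hours).
Order: Quinn, Tanaka, Brennan, Horvat, Harlow, Ivanova, Kapoor, Osei.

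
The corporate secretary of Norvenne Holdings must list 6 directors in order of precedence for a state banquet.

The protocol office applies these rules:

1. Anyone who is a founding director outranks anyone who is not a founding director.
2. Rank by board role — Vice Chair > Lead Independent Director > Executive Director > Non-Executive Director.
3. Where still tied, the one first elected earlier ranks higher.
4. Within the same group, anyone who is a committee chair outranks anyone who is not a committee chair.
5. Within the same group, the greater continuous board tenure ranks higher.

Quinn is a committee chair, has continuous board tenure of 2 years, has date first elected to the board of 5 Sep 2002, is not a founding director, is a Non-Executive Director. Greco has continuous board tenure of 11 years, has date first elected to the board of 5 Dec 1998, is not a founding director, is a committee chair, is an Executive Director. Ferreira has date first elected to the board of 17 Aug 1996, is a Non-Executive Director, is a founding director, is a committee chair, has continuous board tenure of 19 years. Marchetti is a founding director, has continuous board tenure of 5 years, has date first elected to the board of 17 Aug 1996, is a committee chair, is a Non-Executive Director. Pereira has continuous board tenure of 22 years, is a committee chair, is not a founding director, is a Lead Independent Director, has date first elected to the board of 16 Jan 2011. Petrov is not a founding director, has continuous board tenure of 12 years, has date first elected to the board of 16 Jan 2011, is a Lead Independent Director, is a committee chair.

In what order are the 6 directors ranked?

By the first rule: Ferreira and Marchetti (both a founding director); then Pereira, Petrov, Greco and Quinn (each not a founding director).
Ferreira and Marchetti are each Non-Executive Director, so the next rule applies.
Ferreira and Marchetti both have date first elected to the board 17 Aug 1996, so the next rule applies.
Ferreira and Marchetti are each a committee chair, so the next rule applies.
Among Ferreira and Marchetti, by continuous board tenure (higher first): Ferreira (19 years) before Marchetti (5 years).
Among Pereira, Petrov, Greco and Quinn, by board role: Pereira and Petrov (Lead Independent Director) before Greco (Executive Director) before Quinn (Non-Executive Director).
Pereira and Petrov both have date first elected to the board 16 Jan 2011, so the next rule applies.
Pereira and Petrov are each a committee chair, so the next rule applies.
Among Pereira and Petrov, by continuous board tenure (higher first): Pereira (22 years) before Petrov (12 years).
Full order: Ferreira, Marchetti, Pereira, Petrov, Greco, Quinn.

Ferreira, Marchetti, Pereira, Petrov, Greco, Quinn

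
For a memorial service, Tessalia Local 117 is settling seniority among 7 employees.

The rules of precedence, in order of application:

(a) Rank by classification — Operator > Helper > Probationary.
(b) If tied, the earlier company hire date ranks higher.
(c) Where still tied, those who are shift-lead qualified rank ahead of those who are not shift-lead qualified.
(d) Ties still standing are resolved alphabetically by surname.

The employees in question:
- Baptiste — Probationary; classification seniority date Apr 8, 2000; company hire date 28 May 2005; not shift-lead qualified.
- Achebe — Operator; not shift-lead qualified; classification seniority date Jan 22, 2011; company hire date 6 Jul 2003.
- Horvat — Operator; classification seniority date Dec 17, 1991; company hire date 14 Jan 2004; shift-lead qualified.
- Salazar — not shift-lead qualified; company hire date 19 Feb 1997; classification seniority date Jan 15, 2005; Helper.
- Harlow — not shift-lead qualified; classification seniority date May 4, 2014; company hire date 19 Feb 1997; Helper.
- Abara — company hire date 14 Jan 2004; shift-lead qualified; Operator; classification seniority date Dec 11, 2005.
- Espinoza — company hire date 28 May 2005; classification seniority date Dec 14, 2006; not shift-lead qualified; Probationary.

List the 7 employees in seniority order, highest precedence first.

Achebe, Abara, Horvat, Harlow, Salazar, Baptiste, Espinoza

By classification: Achebe, Abara and Horvat (Operator); then Harlow and Salazar (Helper); then Baptiste and Espinoza (Probationary).
Among Achebe, Abara and Horvat, by company hire date (earlier first): Achebe (6 Jul 2003) before Abara and Horvat (14 Jan 2004).
Abara and Horvat are each shift-lead qualified, so the next rule applies.
Among Abara and Horvat, alphabetically by surname: Abara before Horvat.
Harlow and Salazar both have company hire date 19 Feb 1997, so the next rule applies.
Harlow and Salazar are each not shift-lead qualified, so the next rule applies.
Among Harlow and Salazar, alphabetically by surname: Harlow before Salazar.
Baptiste and Espinoza both have company hire date 28 May 2005, so the next rule applies.
Baptiste and Espinoza are each not shift-lead qualified, so the next rule applies.
Among Baptiste and Espinoza, alphabetically by surname: Baptiste before Espinoza.
Full order: Achebe, Abara, Horvat, Harlow, Salazar, Baptiste, Espinoza.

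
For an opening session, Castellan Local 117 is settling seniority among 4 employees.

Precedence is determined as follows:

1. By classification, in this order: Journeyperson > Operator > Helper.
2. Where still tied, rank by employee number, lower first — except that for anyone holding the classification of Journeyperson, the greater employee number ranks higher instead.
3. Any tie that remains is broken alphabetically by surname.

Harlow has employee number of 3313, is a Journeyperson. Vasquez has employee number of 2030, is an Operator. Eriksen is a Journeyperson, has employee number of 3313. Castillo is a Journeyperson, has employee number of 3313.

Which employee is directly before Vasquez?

By classification: Castillo, Eriksen and Harlow (Journeyperson); then Vasquez (Operator).
Castillo, Eriksen and Harlow all have employee number 3313, so the next rule applies.
Among Castillo, Eriksen and Harlow, alphabetically by surname: Castillo before Eriksen before Harlow.
Order: Castillo, Eriksen, Harlow, Vasquez.

Harlow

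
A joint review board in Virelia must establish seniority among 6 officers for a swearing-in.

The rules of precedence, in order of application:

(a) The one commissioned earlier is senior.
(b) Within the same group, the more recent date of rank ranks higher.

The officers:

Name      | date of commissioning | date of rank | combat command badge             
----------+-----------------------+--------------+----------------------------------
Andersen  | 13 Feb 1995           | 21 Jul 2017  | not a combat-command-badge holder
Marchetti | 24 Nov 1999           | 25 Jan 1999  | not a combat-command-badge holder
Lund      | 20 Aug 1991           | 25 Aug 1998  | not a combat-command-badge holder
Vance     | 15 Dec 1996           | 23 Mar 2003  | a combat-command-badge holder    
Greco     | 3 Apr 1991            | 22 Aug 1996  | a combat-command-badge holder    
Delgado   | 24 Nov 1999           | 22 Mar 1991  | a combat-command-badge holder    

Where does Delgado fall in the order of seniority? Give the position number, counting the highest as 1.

6

By date of commissioning (earlier first): Greco (3 Apr 1991); then Lund (20 Aug 1991); then Andersen (13 Feb 1995); then Vance (15 Dec 1996); then Marchetti and Delgado (both 24 Nov 1999).
Among Marchetti and Delgado, by date of rank (later first): Marchetti (25 Jan 1999) before Delgado (22 Mar 1991).
Order: Greco, Lund, Andersen, Vance, Marchetti, Delgado. So position 6.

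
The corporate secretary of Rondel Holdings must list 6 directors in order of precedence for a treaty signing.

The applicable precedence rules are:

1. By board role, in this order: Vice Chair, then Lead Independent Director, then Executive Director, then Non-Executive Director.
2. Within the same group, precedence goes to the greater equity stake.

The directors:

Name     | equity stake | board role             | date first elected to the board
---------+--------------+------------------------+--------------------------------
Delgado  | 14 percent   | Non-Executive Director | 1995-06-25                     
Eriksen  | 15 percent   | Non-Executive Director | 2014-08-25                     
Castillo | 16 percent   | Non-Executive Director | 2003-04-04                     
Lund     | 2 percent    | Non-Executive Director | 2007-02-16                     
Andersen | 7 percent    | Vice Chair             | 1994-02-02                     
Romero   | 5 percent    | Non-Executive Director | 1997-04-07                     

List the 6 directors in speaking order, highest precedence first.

By board role: Andersen (Vice Chair); then Castillo, Eriksen, Delgado, Romero and Lund (Non-Executive Director).
Among Castillo, Eriksen, Delgado, Romero and Lund, by equity stake (higher first): Castillo (16 percent) before Eriksen (15 percent) before Delgado (14 percent) before Romero (5 percent) before Lund (2 percent).
Full order: Andersen, Castillo, Eriksen, Delgado, Romero, Lund.

Andersen, Castillo, Eriksen, Delgado, Romero, Lund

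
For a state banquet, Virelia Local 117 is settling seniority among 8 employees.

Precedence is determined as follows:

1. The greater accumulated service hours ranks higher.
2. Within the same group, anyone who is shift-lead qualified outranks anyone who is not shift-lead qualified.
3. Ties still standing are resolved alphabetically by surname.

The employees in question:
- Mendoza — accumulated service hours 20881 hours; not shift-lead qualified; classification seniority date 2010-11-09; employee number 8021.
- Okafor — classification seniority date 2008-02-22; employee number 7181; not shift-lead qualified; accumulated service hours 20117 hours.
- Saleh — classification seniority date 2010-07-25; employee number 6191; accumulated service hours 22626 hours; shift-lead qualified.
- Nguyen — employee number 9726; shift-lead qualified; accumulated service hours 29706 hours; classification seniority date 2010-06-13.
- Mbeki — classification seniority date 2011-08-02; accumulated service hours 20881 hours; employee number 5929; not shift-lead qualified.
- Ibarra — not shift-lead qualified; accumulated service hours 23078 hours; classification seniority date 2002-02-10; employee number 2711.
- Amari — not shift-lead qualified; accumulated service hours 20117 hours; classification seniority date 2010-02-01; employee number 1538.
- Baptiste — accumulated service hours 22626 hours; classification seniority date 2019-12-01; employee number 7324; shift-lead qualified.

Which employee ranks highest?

By accumulated service hours (higher first): Nguyen (29706 hours); then Ibarra (23078 hours); then Baptiste and Saleh (both 22626 hours); then Mbeki and Mendoza (both 20881 hours); then Amari and Okafor (both 20117 hours).
Baptiste and Saleh are each shift-lead qualified, so the next rule applies.
Among Baptiste and Saleh, alphabetically by surname: Baptiste before Saleh.
Mbeki and Mendoza are each not shift-lead qualified, so the next rule applies.
Among Mbeki and Mendoza, alphabetically by surname: Mbeki before Mendoza.
Amari and Okafor are each not shift-lead qualified, so the next rule applies.
Among Amari and Okafor, alphabetically by surname: Amari before Okafor.
Order: Nguyen, Ibarra, Baptiste, Saleh, Mbeki, Mendoza, Amari, Okafor.

Nguyen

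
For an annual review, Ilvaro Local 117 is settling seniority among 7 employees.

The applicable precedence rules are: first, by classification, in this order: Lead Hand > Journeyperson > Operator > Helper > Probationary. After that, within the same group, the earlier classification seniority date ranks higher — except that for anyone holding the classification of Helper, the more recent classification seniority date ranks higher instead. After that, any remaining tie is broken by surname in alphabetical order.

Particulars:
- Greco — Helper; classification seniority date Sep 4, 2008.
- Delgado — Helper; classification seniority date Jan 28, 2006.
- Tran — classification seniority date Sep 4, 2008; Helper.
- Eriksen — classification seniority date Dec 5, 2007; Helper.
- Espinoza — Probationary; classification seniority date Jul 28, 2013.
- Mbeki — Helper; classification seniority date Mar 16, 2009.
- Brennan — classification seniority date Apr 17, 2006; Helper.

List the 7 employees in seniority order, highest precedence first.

Mbeki, Greco, Tran, Eriksen, Brennan, Delgado, Espinoza

By classification: Mbeki, Greco, Tran, Eriksen, Brennan and Delgado (Helper); then Espinoza (Probationary).
Among Mbeki, Greco, Tran, Eriksen, Brennan and Delgado, by classification seniority date (later first) (reversed rule for this group): Mbeki (Mar 16, 2009) before Greco and Tran (Sep 4, 2008) before Eriksen (Dec 5, 2007) before Brennan (Apr 17, 2006) before Delgado (Jan 28, 2006).
Among Greco and Tran, alphabetically by surname: Greco before Tran.
Full order: Mbeki, Greco, Tran, Eriksen, Brennan, Delgado, Espinoza.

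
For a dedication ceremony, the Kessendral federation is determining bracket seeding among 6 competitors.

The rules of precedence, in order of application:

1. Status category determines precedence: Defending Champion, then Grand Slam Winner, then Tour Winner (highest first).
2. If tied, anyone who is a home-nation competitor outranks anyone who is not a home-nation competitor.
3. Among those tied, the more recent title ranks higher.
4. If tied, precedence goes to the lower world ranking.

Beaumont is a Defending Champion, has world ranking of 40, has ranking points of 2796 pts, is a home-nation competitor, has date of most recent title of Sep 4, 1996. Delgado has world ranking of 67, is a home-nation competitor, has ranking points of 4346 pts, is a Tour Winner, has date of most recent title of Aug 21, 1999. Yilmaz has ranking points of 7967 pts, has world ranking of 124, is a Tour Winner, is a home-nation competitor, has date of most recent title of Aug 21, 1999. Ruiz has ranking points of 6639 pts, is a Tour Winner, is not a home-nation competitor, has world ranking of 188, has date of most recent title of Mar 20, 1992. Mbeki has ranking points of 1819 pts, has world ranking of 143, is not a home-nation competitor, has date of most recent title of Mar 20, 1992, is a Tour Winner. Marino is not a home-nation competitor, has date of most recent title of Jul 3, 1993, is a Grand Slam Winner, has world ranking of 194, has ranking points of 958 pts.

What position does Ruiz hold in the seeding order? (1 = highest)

By status category: Beaumont (Defending Champion); then Marino (Grand Slam Winner); then Delgado, Yilmaz, Mbeki and Ruiz (Tour Winner).
Among Delgado, Yilmaz, Mbeki and Ruiz, a home-nation competitor before not a home-nation competitor: Delgado and Yilmaz (a home-nation competitor) before Mbeki and Ruiz (not a home-nation competitor).
Delgado and Yilmaz both have date of most recent title Aug 21, 1999, so the next rule applies.
Among Delgado and Yilmaz, by world ranking (lower first): Delgado (67) before Yilmaz (124).
Mbeki and Ruiz both have date of most recent title Mar 20, 1992, so the next rule applies.
Among Mbeki and Ruiz, by world ranking (lower first): Mbeki (143) before Ruiz (188).
Order: Beaumont, Marino, Delgado, Yilmaz, Mbeki, Ruiz. So position 6.

6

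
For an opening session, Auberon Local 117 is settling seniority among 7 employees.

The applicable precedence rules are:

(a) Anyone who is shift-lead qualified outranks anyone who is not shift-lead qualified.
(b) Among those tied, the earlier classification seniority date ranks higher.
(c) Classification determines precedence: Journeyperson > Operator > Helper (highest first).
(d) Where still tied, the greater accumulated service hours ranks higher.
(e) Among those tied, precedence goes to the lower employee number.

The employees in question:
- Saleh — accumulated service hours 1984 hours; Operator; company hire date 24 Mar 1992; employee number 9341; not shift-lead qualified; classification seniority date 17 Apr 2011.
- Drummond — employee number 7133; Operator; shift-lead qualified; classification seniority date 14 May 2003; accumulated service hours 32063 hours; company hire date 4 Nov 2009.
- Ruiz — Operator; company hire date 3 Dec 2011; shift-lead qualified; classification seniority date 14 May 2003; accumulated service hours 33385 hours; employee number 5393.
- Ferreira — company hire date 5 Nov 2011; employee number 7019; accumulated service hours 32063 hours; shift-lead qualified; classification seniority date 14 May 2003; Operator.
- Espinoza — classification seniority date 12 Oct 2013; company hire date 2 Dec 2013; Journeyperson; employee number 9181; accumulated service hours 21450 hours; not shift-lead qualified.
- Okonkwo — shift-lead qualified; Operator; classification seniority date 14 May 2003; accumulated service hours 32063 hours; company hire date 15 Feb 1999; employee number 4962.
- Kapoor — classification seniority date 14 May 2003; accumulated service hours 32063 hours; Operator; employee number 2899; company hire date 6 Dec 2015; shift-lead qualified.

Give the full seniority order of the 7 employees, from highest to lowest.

By the first rule: Ruiz, Kapoor, Okonkwo, Ferreira and Drummond (each shift-lead qualified); then Saleh and Espinoza (both not shift-lead qualified).
Ruiz, Kapoor, Okonkwo, Ferreira and Drummond all have classification seniority date 14 May 2003, so the next rule applies.
Ruiz, Kapoor, Okonkwo, Ferreira and Drummond are each Operator, so the next rule applies.
Among Ruiz, Kapoor, Okonkwo, Ferreira and Drummond, by accumulated service hours (higher first): Ruiz (33385 hours) before Kapoor, Okonkwo, Ferreira and Drummond (32063 hours).
Among Kapoor, Okonkwo, Ferreira and Drummond, by employee number (lower first): Kapoor (2899) before Okonkwo (4962) before Ferreira (7019) before Drummond (7133).
Among Saleh and Espinoza, by classification seniority date (earlier first): Saleh (17 Apr 2011) before Espinoza (12 Oct 2013).
Full order: Ruiz, Kapoor, Okonkwo, Ferreira, Drummond, Saleh, Espinoza.

Ruiz, Kapoor, Okonkwo, Ferreira, Drummond, Saleh, Espinoza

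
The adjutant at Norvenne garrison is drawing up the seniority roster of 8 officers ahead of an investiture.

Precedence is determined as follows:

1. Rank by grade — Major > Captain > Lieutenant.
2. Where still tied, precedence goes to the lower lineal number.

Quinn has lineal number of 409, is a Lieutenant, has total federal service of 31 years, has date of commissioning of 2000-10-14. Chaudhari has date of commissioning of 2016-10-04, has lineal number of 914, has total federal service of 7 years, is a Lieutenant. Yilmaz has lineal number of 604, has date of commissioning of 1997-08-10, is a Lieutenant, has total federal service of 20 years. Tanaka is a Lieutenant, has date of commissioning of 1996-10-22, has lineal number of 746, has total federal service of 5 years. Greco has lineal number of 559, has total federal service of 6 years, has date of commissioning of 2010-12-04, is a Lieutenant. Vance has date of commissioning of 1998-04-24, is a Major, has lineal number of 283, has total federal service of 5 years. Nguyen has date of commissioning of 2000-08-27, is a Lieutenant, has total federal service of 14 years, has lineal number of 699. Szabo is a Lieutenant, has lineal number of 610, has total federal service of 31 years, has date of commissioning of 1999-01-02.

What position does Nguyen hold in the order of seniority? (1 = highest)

6

By grade: Vance (Major); then Quinn, Greco, Yilmaz, Szabo, Nguyen, Tanaka and Chaudhari (Lieutenant).
Among Quinn, Greco, Yilmaz, Szabo, Nguyen, Tanaka and Chaudhari, by lineal number (lower first): Quinn (409) before Greco (559) before Yilmaz (604) before Szabo (610) before Nguyen (699) before Tanaka (746) before Chaudhari (914).
Order: Vance, Quinn, Greco, Yilmaz, Szabo, Nguyen, Tanaka, Chaudhari. So position 6.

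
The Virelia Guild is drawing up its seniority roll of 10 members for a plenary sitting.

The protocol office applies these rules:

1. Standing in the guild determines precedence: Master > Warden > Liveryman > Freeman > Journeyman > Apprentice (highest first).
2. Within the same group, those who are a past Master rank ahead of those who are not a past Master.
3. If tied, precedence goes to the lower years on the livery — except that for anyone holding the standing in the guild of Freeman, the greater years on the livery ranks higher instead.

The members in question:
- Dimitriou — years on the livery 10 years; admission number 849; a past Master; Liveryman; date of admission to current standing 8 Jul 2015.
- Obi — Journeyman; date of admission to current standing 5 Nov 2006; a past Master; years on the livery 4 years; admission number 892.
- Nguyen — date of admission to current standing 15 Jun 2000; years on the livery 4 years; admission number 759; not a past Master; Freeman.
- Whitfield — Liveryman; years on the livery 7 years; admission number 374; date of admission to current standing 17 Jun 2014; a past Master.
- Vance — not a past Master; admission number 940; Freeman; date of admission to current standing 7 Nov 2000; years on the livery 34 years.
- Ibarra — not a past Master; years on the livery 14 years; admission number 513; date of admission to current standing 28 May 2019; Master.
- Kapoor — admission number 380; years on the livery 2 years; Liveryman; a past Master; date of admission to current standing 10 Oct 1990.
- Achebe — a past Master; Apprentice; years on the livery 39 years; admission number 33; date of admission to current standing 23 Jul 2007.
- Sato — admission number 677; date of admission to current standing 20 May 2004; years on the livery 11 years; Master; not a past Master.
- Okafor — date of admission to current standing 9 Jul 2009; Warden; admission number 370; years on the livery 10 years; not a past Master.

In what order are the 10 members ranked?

By standing in the guild: Sato and Ibarra (Master); then Okafor (Warden); then Kapoor, Whitfield and Dimitriou (Liveryman); then Vance and Nguyen (Freeman); then Obi (Journeyman); then Achebe (Apprentice).
Sato and Ibarra are each not a past Master, so the next rule applies.
Among Sato and Ibarra, by years on the livery (lower first): Sato (11 years) before Ibarra (14 years).
Kapoor, Whitfield and Dimitriou are each a past Master, so the next rule applies.
Among Kapoor, Whitfield and Dimitriou, by years on the livery (lower first): Kapoor (2 years) before Whitfield (7 years) before Dimitriou (10 years).
Vance and Nguyen are each not a past Master, so the next rule applies.
Among Vance and Nguyen, by years on the livery (higher first) (reversed rule for this group): Vance (34 years) before Nguyen (4 years).
Full order: Sato, Ibarra, Okafor, Kapoor, Whitfield, Dimitriou, Vance, Nguyen, Obi, Achebe.

Sato, Ibarra, Okafor, Kapoor, Whitfield, Dimitriou, Vance, Nguyen, Obi, Achebe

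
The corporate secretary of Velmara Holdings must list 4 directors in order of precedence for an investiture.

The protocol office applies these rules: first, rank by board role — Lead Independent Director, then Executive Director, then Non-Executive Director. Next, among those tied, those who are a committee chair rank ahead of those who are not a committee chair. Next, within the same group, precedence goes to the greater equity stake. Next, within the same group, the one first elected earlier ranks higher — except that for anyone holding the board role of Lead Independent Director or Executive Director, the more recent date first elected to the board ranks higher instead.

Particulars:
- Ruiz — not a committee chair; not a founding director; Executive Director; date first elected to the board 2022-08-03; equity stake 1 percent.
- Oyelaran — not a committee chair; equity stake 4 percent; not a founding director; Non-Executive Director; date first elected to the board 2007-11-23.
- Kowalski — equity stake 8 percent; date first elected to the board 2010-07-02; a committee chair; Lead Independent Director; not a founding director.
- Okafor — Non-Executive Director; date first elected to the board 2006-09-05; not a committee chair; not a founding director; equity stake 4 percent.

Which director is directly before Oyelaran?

Okafor

By board role: Kowalski (Lead Independent Director); then Ruiz (Executive Director); then Okafor and Oyelaran (Non-Executive Director).
Okafor and Oyelaran are each not a committee chair, so the next rule applies.
Okafor and Oyelaran both have equity stake 4 percent, so the next rule applies.
Among Okafor and Oyelaran, by date first elected to the board (earlier first): Okafor (2006-09-05) before Oyelaran (2007-11-23).
Order: Kowalski, Ruiz, Okafor, Oyelaran.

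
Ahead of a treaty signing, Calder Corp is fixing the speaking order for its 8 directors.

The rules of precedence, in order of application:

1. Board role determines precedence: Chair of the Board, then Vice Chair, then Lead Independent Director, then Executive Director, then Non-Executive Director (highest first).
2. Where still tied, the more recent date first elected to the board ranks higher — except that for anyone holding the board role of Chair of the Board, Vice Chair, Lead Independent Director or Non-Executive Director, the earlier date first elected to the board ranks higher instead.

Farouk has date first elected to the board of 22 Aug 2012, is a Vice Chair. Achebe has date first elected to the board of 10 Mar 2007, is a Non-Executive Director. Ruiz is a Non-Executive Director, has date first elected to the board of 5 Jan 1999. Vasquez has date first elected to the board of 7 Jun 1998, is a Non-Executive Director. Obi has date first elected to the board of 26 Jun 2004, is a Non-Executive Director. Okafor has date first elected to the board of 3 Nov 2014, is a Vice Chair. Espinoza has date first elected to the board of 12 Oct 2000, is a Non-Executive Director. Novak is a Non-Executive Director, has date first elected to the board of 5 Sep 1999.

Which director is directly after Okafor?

Vasquez

By board role: Farouk and Okafor (Vice Chair); then Vasquez, Ruiz, Novak, Espinoza, Obi and Achebe (Non-Executive Director).
Among Farouk and Okafor, by date first elected to the board (earlier first) (reversed rule for this group): Farouk (22 Aug 2012) before Okafor (3 Nov 2014).
Among Vasquez, Ruiz, Novak, Espinoza, Obi and Achebe, by date first elected to the board (earlier first) (reversed rule for this group): Vasquez (7 Jun 1998) before Ruiz (5 Jan 1999) before Novak (5 Sep 1999) before Espinoza (12 Oct 2000) before Obi (26 Jun 2004) before Achebe (10 Mar 2007).
Order: Farouk, Okafor, Vasquez, Ruiz, Novak, Espinoza, Obi, Achebe.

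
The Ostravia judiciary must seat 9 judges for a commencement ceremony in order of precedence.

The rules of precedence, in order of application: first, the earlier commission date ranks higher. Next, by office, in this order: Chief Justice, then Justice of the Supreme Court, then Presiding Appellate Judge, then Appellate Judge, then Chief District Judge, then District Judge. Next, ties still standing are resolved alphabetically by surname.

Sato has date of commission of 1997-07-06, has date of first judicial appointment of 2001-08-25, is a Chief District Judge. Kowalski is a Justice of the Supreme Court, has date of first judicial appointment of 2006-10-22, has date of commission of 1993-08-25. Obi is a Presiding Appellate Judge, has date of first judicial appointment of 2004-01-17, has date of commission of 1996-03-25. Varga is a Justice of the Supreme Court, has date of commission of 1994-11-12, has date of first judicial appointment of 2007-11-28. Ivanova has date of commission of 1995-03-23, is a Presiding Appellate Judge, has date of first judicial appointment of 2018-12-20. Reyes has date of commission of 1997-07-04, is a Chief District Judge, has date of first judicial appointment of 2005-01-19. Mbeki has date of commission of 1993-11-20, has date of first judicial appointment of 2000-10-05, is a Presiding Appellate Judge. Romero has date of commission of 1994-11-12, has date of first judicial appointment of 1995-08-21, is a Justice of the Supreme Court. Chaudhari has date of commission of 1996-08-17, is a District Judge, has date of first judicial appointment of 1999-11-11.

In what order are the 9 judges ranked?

Kowalski, Mbeki, Romero, Varga, Ivanova, Obi, Chaudhari, Reyes, Sato

By date of commission (earlier first): Kowalski (1993-08-25); then Mbeki (1993-11-20); then Romero and Varga (both 1994-11-12); then Ivanova (1995-03-23); then Obi (1996-03-25); then Chaudhari (1996-08-17); then Reyes (1997-07-04); then Sato (1997-07-06).
Romero and Varga are each Justice of the Supreme Court, so the next rule applies.
Among Romero and Varga, alphabetically by surname: Romero before Varga.
Full order: Kowalski, Mbeki, Romero, Varga, Ivanova, Obi, Chaudhari, Reyes, Sato.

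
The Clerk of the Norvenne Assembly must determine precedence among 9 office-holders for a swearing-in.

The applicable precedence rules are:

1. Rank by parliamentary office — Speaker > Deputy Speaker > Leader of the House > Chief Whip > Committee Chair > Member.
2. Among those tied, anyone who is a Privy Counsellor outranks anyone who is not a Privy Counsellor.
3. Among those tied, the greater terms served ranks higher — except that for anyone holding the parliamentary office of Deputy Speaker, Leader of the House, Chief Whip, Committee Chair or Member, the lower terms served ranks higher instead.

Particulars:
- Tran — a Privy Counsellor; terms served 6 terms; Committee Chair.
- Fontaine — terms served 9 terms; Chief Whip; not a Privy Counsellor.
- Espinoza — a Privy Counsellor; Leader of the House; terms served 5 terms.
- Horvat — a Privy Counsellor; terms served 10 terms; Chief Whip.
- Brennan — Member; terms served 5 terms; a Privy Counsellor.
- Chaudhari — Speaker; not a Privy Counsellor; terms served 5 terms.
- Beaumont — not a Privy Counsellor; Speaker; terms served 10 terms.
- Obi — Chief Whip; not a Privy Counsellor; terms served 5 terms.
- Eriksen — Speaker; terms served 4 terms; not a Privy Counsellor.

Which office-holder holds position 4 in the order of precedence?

Espinoza

By parliamentary office: Beaumont, Chaudhari and Eriksen (Speaker); then Espinoza (Leader of the House); then Horvat, Obi and Fontaine (Chief Whip); then Tran (Committee Chair); then Brennan (Member).
Beaumont, Chaudhari and Eriksen are each not a Privy Counsellor, so the next rule applies.
Among Beaumont, Chaudhari and Eriksen, by terms served (higher first): Beaumont (10 terms) before Chaudhari (5 terms) before Eriksen (4 terms).
Among Horvat, Obi and Fontaine, a Privy Counsellor before not a Privy Counsellor: Horvat (a Privy Counsellor) before Obi and Fontaine (not a Privy Counsellor).
Among Obi and Fontaine, by terms served (lower first) (reversed rule for this group): Obi (5 terms) before Fontaine (9 terms).
Order: Beaumont, Chaudhari, Eriksen, Espinoza, Horvat, Obi, Fontaine, Tran, Brennan.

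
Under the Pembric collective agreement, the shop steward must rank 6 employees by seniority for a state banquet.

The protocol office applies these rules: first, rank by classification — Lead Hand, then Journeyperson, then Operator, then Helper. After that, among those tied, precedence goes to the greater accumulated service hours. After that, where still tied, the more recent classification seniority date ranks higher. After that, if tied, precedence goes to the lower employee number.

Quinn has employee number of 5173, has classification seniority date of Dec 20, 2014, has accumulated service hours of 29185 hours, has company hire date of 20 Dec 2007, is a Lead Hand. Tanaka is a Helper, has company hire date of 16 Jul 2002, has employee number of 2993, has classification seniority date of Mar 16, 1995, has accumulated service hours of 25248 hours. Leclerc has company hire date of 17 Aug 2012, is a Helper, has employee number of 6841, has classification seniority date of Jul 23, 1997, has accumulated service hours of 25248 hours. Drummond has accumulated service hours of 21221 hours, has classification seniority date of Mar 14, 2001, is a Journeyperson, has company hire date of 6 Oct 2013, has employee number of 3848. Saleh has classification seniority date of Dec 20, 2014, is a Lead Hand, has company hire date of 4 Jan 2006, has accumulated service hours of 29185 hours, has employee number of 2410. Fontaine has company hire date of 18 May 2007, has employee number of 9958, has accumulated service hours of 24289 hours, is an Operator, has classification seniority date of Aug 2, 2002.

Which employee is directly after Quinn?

Drummond

By classification: Saleh and Quinn (Lead Hand); then Drummond (Journeyperson); then Fontaine (Operator); then Leclerc and Tanaka (Helper).
Saleh and Quinn both have accumulated service hours 29185 hours, so the next rule applies.
Saleh and Quinn both have classification seniority date Dec 20, 2014, so the next rule applies.
Among Saleh and Quinn, by employee number (lower first): Saleh (2410) before Quinn (5173).
Leclerc and Tanaka both have accumulated service hours 25248 hours, so the next rule applies.
Among Leclerc and Tanaka, by classification seniority date (later first): Leclerc (Jul 23, 1997) before Tanaka (Mar 16, 1995).
Order: Saleh, Quinn, Drummond, Fontaine, Leclerc, Tanaka.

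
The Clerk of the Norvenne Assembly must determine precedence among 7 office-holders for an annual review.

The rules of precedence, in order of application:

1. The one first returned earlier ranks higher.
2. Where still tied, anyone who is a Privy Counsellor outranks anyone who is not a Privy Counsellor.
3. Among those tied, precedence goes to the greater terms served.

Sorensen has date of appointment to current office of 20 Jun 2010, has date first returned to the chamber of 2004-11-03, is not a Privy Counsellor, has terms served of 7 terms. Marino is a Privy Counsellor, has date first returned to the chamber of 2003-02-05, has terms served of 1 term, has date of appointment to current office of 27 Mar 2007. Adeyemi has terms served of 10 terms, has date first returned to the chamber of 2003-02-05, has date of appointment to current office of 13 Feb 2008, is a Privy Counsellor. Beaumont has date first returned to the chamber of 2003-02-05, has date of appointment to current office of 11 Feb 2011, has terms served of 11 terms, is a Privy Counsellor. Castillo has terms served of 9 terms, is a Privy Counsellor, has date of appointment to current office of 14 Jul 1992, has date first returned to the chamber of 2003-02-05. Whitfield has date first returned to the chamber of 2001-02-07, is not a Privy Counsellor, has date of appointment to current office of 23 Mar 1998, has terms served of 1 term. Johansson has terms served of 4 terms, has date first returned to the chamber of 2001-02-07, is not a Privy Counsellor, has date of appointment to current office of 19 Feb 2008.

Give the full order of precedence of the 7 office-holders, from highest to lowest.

Johansson, Whitfield, Beaumont, Adeyemi, Castillo, Marino, Sorensen

By date first returned to the chamber (earlier first): Johansson and Whitfield (both 2001-02-07); then Beaumont, Adeyemi, Castillo and Marino (each 2003-02-05); then Sorensen (2004-11-03).
Johansson and Whitfield are each not a Privy Counsellor, so the next rule applies.
Among Johansson and Whitfield, by terms served (higher first): Johansson (4 terms) before Whitfield (1 term).
Beaumont, Adeyemi, Castillo and Marino are each a Privy Counsellor, so the next rule applies.
Among Beaumont, Adeyemi, Castillo and Marino, by terms served (higher first): Beaumont (11 terms) before Adeyemi (10 terms) before Castillo (9 terms) before Marino (1 term).
Full order: Johansson, Whitfield, Beaumont, Adeyemi, Castillo, Marino, Sorensen.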